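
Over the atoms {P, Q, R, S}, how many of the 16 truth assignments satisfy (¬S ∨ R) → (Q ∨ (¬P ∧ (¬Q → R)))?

Initial set: {T ((¬S ∨ R) → (Q ∨ (¬P ∧ (¬Q → R))))}.
T ((¬S ∨ R) → (Q ∨ (¬P ∧ (¬Q → R)))): β-rule — branch into F (¬S ∨ R)  //  T (Q ∨ (¬P ∧ (¬Q → R))).
  branch 1 (add F (¬S ∨ R)):
    F (¬S ∨ R): α-rule — add F ¬S, F R.
    ○ open, literals {R=0, S=1}.
  branch 2 (add T (Q ∨ (¬P ∧ (¬Q → R)))):
    T (Q ∨ (¬P ∧ (¬Q → R))): β-rule — branch into T Q  //  T (¬P ∧ (¬Q → R)).
      branch 2.1 (add T Q):
        ○ open, literals {Q=1}.
      branch 2.2 (add T (¬P ∧ (¬Q → R))):
        T (¬P ∧ (¬Q → R)): α-rule — add T ¬P, T (¬Q → R).
        T (¬Q → R): β-rule — branch into F ¬Q  //  T R.
          branch 2.2.1 (add F ¬Q):
            ○ open, literals {P=0, Q=1}.
          branch 2.2.2 (add T R):
            ○ open, literals {P=0, R=1}.
0 branches closed, 4 open.
Each open branch fixes some atoms; the unmentioned ones are free. Counting distinct full assignments: branch {R=0, S=1} (P, Q) contributes 4 new; branch {Q=1} (P, R, S) contributes 6 new; branch {P=0, Q=1} (R, S) contributes 0 new; branch {P=0, R=1} (Q, S) contributes 2 new. Total: 12.

12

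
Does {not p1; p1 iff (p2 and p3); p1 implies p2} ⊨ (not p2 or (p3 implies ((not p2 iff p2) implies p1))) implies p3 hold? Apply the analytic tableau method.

No

Initial set: {not p1; (p1 iff (p2 and p3)); (p1 implies p2); not ((not p2 or (p3 implies ((not p2 iff p2) implies p1))) implies p3)}.
not ((not p2 or (p3 implies ((not p2 iff p2) implies p1))) implies p3): α-rule — add (not p2 or (p3 implies ((not p2 iff p2) implies p1))), not p3.
(p1 iff (p2 and p3)): β-rule — branch into p1, (p2 and p3)  //  not p1, not (p2 and p3).
  branch 1 (add p1, (p2 and p3)):
    × closes — contains both p1 and not p1.
  branch 2 (add not p1, not (p2 and p3)):
    (p1 implies p2): β-rule — branch into not p1  //  p2.
      branch 2.1 (add not p1):
        (not p2 or (p3 implies ((not p2 iff p2) implies p1))): β-rule — branch into not p2  //  (p3 implies ((not p2 iff p2) implies p1)).
          branch 2.1.1 (add not p2):
            not (p2 and p3): β-rule — branch into not p2  //  not p3.
              branch 2.1.1.1 (add not p2):
                ○ open, literals {p1=0, p2=0, p3=0}.
              branch 2.1.1.2 (add not p3):
                ○ open, literals {p1=0, p2=0, p3=0}.
          branch 2.1.2 (add (p3 implies ((not p2 iff p2) implies p1))):
            not (p2 and p3): β-rule — branch into not p2  //  not p3.
              branch 2.1.2.1 (add not p2):
                (p3 implies ((not p2 iff p2) implies p1)): β-rule — branch into not p3  //  ((not p2 iff p2) implies p1).
                  branch 2.1.2.1.1 (add not p3):
                    ○ open, literals {p1=0, p2=0, p3=0}.
                  branch 2.1.2.1.2 (add ((not p2 iff p2) implies p1)):
                    ((not p2 iff p2) implies p1): β-rule — branch into not (not p2 iff p2)  //  p1.
                      branch 2.1.2.1.2.1 (add not (not p2 iff p2)):
                        not (not p2 iff p2): β-rule — branch into not p2, not p2  //  not not p2, p2.
                          branch 2.1.2.1.2.1.1 (add not p2, not p2):
                            ○ open, literals {p1=0, p2=0, p3=0}.
                          branch 2.1.2.1.2.1.2 (add not not p2, p2):
                            × closes — contains both p2 and not p2.
                      branch 2.1.2.1.2.2 (add p1):
                        × closes — contains both p1 and not p1.
              branch 2.1.2.2 (add not p3):
                (p3 implies ((not p2 iff p2) implies p1)): β-rule — branch into not p3  //  ((not p2 iff p2) implies p1).
                  branch 2.1.2.2.1 (add not p3):
                    ○ open, literals {p1=0, p3=0}.
                  branch 2.1.2.2.2 (add ((not p2 iff p2) implies p1)):
                    ((not p2 iff p2) implies p1): β-rule — branch into not (not p2 iff p2)  //  p1.
                      branch 2.1.2.2.2.1 (add not (not p2 iff p2)):
                        not (not p2 iff p2): β-rule — branch into not p2, not p2  //  not not p2, p2.
                          branch 2.1.2.2.2.1.1 (add not p2, not p2):
                            ○ open, literals {p1=0, p2=0, p3=0}.
                          branch 2.1.2.2.2.1.2 (add not not p2, p2):
                            ○ open, literals {p1=0, p2=1, p3=0}.
                      branch 2.1.2.2.2.2 (add p1):
                        × closes — contains both p1 and not p1.
      branch 2.2 (add p2):
        (not p2 or (p3 implies ((not p2 iff p2) implies p1))): β-rule — branch into not p2  //  (p3 implies ((not p2 iff p2) implies p1)).
          branch 2.2.1 (add not p2):
            × closes — contains both p2 and not p2.
          branch 2.2.2 (add (p3 implies ((not p2 iff p2) implies p1))):
            not (p2 and p3): β-rule — branch into not p2  //  not p3.
              branch 2.2.2.1 (add not p2):
                × closes — contains both p2 and not p2.
              branch 2.2.2.2 (add not p3):
                (p3 implies ((not p2 iff p2) implies p1)): β-rule — branch into not p3  //  ((not p2 iff p2) implies p1).
                  branch 2.2.2.2.1 (add not p3):
                    ○ open, literals {p1=0, p2=1, p3=0}.
                  branch 2.2.2.2.2 (add ((not p2 iff p2) implies p1)):
                    ((not p2 iff p2) implies p1): β-rule — branch into not (not p2 iff p2)  //  p1.
                      branch 2.2.2.2.2.1 (add not (not p2 iff p2)):
                        not (not p2 iff p2): β-rule — branch into not p2, not p2  //  not not p2, p2.
                          branch 2.2.2.2.2.1.1 (add not p2, not p2):
                            × closes — contains both p2 and not p2.
                          branch 2.2.2.2.2.1.2 (add not not p2, p2):
                            ○ open, literals {p1=0, p2=1, p3=0}.
                      branch 2.2.2.2.2.2 (add p1):
                        × closes — contains both p1 and not p1.
8 branches closed, 9 open.
An open branch gives a countermodel: p1=0, p2=0, p3=0 (unmentioned atoms arbitrary); the premises hold there but the conclusion fails.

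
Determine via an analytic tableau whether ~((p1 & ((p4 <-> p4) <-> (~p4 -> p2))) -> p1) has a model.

Initial set: {~((p1 & ((p4 <-> p4) <-> (~p4 -> p2))) -> p1)}.
~((p1 & ((p4 <-> p4) <-> (~p4 -> p2))) -> p1): α-rule — add (p1 & ((p4 <-> p4) <-> (~p4 -> p2))), ~p1.
(p1 & ((p4 <-> p4) <-> (~p4 -> p2))): α-rule — add p1, ((p4 <-> p4) <-> (~p4 -> p2)).
× closes — contains both p1 and ~p1.
All 1 branch closes.
Every branch closed; the formula is unsatisfiable.

Unsatisfiable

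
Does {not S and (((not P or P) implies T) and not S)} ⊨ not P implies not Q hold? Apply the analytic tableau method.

No

Initial set: {(not S and (((not P or P) implies T) and not S)); not (not P implies not Q)}.
(not S and (((not P or P) implies T) and not S)): α-rule — add not S, (((not P or P) implies T) and not S).
not (not P implies not Q): α-rule — add not P, not not Q.
(((not P or P) implies T) and not S): α-rule — add ((not P or P) implies T), not S.
((not P or P) implies T): β-rule — branch into not (not P or P)  //  T.
  branch 1 (add not (not P or P)):
    not (not P or P): α-rule — add not not P, not P.
    × closes — contains both P and not P.
  branch 2 (add T):
    ○ open, literals {P=F, Q=T, S=F, T=T}.
1 branch closed, 1 open.
An open branch gives a countermodel: P=F, Q=T, S=F, T=T (unmentioned atoms arbitrary); the premises hold there but the conclusion fails.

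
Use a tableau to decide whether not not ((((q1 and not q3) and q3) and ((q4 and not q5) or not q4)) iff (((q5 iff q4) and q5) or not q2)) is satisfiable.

Initial set: {not not ((((q1 and not q3) and q3) and ((q4 and not q5) or not q4)) iff (((q5 iff q4) and q5) or not q2))}.
not not ((((q1 and not q3) and q3) and ((q4 and not q5) or not q4)) iff (((q5 iff q4) and q5) or not q2)): drop double negation, giving ((((q1 and not q3) and q3) and ((q4 and not q5) or not q4)) iff (((q5 iff q4) and q5) or not q2)).
((((q1 and not q3) and q3) and ((q4 and not q5) or not q4)) iff (((q5 iff q4) and q5) or not q2)): β-rule — branch into (((q1 and not q3) and q3) and ((q4 and not q5) or not q4)), (((q5 iff q4) and q5) or not q2)  //  not (((q1 and not q3) and q3) and ((q4 and not q5) or not q4)), not (((q5 iff q4) and q5) or not q2).
  branch 1 (add (((q1 and not q3) and q3) and ((q4 and not q5) or not q4)), (((q5 iff q4) and q5) or not q2)):
    (((q1 and not q3) and q3) and ((q4 and not q5) or not q4)): α-rule — add ((q1 and not q3) and q3), ((q4 and not q5) or not q4).
    ((q1 and not q3) and q3): α-rule — add (q1 and not q3), q3.
    (q1 and not q3): α-rule — add q1, not q3.
    × closes — contains both q3 and not q3.
  branch 2 (add not (((q1 and not q3) and q3) and ((q4 and not q5) or not q4)), not (((q5 iff q4) and q5) or not q2)):
    not (((q5 iff q4) and q5) or not q2): α-rule — add not ((q5 iff q4) and q5), not not q2.
    not (((q1 and not q3) and q3) and ((q4 and not q5) or not q4)): β-rule — branch into not ((q1 and not q3) and q3)  //  not ((q4 and not q5) or not q4).
      branch 2.1 (add not ((q1 and not q3) and q3)):
        not ((q5 iff q4) and q5): β-rule — branch into not (q5 iff q4)  //  not q5.
          branch 2.1.1 (add not (q5 iff q4)):
            not ((q1 and not q3) and q3): β-rule — branch into not (q1 and not q3)  //  not q3.
              branch 2.1.1.1 (add not (q1 and not q3)):
                not (q5 iff q4): β-rule — branch into q5, not q4  //  not q5, q4.
                  branch 2.1.1.1.1 (add q5, not q4):
                    not (q1 and not q3): β-rule — branch into not q1  //  not not q3.
                      branch 2.1.1.1.1.1 (add not q1):
                        ○ open, literals {q1=F, q2=T, q4=F, q5=T}.
                      branch 2.1.1.1.1.2 (add not not q3):
                        ○ open, literals {q2=T, q3=T, q4=F, q5=T}.
                  branch 2.1.1.1.2 (add not q5, q4):
                    not (q1 and not q3): β-rule — branch into not q1  //  not not q3.
                      branch 2.1.1.1.2.1 (add not q1):
                        ○ open, literals {q1=F, q2=T, q4=T, q5=F}.
                      branch 2.1.1.1.2.2 (add not not q3):
                        ○ open, literals {q2=T, q3=T, q4=T, q5=F}.
              branch 2.1.1.2 (add not q3):
                not (q5 iff q4): β-rule — branch into q5, not q4  //  not q5, q4.
                  branch 2.1.1.2.1 (add q5, not q4):
                    ○ open, literals {q2=T, q3=F, q4=F, q5=T}.
                  branch 2.1.1.2.2 (add not q5, q4):
                    ○ open, literals {q2=T, q3=F, q4=T, q5=F}.
          branch 2.1.2 (add not q5):
            not ((q1 and not q3) and q3): β-rule — branch into not (q1 and not q3)  //  not q3.
              branch 2.1.2.1 (add not (q1 and not q3)):
                not (q1 and not q3): β-rule — branch into not q1  //  not not q3.
                  branch 2.1.2.1.1 (add not q1):
                    ○ open, literals {q1=F, q2=T, q5=F}.
                  branch 2.1.2.1.2 (add not not q3):
                    ○ open, literals {q2=T, q3=T, q5=F}.
              branch 2.1.2.2 (add not q3):
                ○ open, literals {q2=T, q3=F, q5=F}.
      branch 2.2 (add not ((q4 and not q5) or not q4)):
        not ((q4 and not q5) or not q4): α-rule — add not (q4 and not q5), not not q4.
        not ((q5 iff q4) and q5): β-rule — branch into not (q5 iff q4)  //  not q5.
          branch 2.2.1 (add not (q5 iff q4)):
            not (q4 and not q5): β-rule — branch into not q4  //  not not q5.
              branch 2.2.1.1 (add not q4):
                × closes — contains both q4 and not q4.
              branch 2.2.1.2 (add not not q5):
                not (q5 iff q4): β-rule — branch into q5, not q4  //  not q5, q4.
                  branch 2.2.1.2.1 (add q5, not q4):
                    × closes — contains both q4 and not q4.
                  branch 2.2.1.2.2 (add not q5, q4):
                    × closes — contains both q5 and not q5.
          branch 2.2.2 (add not q5):
            not (q4 and not q5): β-rule — branch into not q4  //  not not q5.
              branch 2.2.2.1 (add not q4):
                × closes — contains both q4 and not q4.
              branch 2.2.2.2 (add not not q5):
                × closes — contains both q5 and not q5.
6 branches closed, 9 open.
An open branch gives a satisfying assignment: q1=F, q2=T, q4=F, q5=T.

Satisfiable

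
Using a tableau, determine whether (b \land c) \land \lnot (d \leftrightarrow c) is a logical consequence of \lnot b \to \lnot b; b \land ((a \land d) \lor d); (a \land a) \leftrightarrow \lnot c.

Initial set: {(\lnot b \to \lnot b); (b \land ((a \land d) \lor d)); ((a \land a) \leftrightarrow \lnot c); \lnot ((b \land c) \land \lnot (d \leftrightarrow c))}.
(b \land ((a \land d) \lor d)): α-rule — add b, ((a \land d) \lor d).
(\lnot b \to \lnot b): β-rule — branch into \lnot \lnot b  //  \lnot b.
  branch 1 (add \lnot \lnot b):
    ((a \land a) \leftrightarrow \lnot c): β-rule — branch into (a \land a), \lnot c  //  \lnot (a \land a), \lnot \lnot c.
      branch 1.1 (add (a \land a), \lnot c):
        (a \land a): α-rule — add a, a.
        \lnot ((b \land c) \land \lnot (d \leftrightarrow c)): β-rule — branch into \lnot (b \land c)  //  \lnot \lnot (d \leftrightarrow c).
          branch 1.1.1 (add \lnot (b \land c)):
            ((a \land d) \lor d): β-rule — branch into (a \land d)  //  d.
              branch 1.1.1.1 (add (a \land d)):
                (a \land d): α-rule — add a, d.
                \lnot (b \land c): β-rule — branch into \lnot b  //  \lnot c.
                  branch 1.1.1.1.1 (add \lnot b):
                    × closes — contains both b and \lnot b.
                  branch 1.1.1.1.2 (add \lnot c):
                    ○ open, literals {a=true, b=true, c=false, d=true}.
              branch 1.1.1.2 (add d):
                \lnot (b \land c): β-rule — branch into \lnot b  //  \lnot c.
                  branch 1.1.1.2.1 (add \lnot b):
                    × closes — contains both b and \lnot b.
                  branch 1.1.1.2.2 (add \lnot c):
                    ○ open, literals {a=true, b=true, c=false, d=true}.
          branch 1.1.2 (add \lnot \lnot (d \leftrightarrow c)):
            ((a \land d) \lor d): β-rule — branch into (a \land d)  //  d.
              branch 1.1.2.1 (add (a \land d)):
                (a \land d): α-rule — add a, d.
                \lnot \lnot (d \leftrightarrow c): β-rule — branch into d, c  //  \lnot d, \lnot c.
                  branch 1.1.2.1.1 (add d, c):
                    × closes — contains both c and \lnot c.
                  branch 1.1.2.1.2 (add \lnot d, \lnot c):
                    × closes — contains both d and \lnot d.
              branch 1.1.2.2 (add d):
                \lnot \lnot (d \leftrightarrow c): β-rule — branch into d, c  //  \lnot d, \lnot c.
                  branch 1.1.2.2.1 (add d, c):
                    × closes — contains both c and \lnot c.
                  branch 1.1.2.2.2 (add \lnot d, \lnot c):
                    × closes — contains both d and \lnot d.
      branch 1.2 (add \lnot (a \land a), \lnot \lnot c):
        \lnot ((b \land c) \land \lnot (d \leftrightarrow c)): β-rule — branch into \lnot (b \land c)  //  \lnot \lnot (d \leftrightarrow c).
          branch 1.2.1 (add \lnot (b \land c)):
            ((a \land d) \lor d): β-rule — branch into (a \land d)  //  d.
              branch 1.2.1.1 (add (a \land d)):
                (a \land d): α-rule — add a, d.
                \lnot (a \land a): β-rule — branch into \lnot a  //  \lnot a.
                  branch 1.2.1.1.1 (add \lnot a):
                    × closes — contains both a and \lnot a.
                  branch 1.2.1.1.2 (add \lnot a):
                    × closes — contains both a and \lnot a.
              branch 1.2.1.2 (add d):
                \lnot (a \land a): β-rule — branch into \lnot a  //  \lnot a.
                  branch 1.2.1.2.1 (add \lnot a):
                    \lnot (b \land c): β-rule — branch into \lnot b  //  \lnot c.
                      branch 1.2.1.2.1.1 (add \lnot b):
                        × closes — contains both b and \lnot b.
                      branch 1.2.1.2.1.2 (add \lnot c):
                        × closes — contains both c and \lnot c.
                  branch 1.2.1.2.2 (add \lnot a):
                    \lnot (b \land c): β-rule — branch into \lnot b  //  \lnot c.
                      branch 1.2.1.2.2.1 (add \lnot b):
                        × closes — contains both b and \lnot b.
                      branch 1.2.1.2.2.2 (add \lnot c):
                        × closes — contains both c and \lnot c.
          branch 1.2.2 (add \lnot \lnot (d \leftrightarrow c)):
            ((a \land d) \lor d): β-rule — branch into (a \land d)  //  d.
              branch 1.2.2.1 (add (a \land d)):
                (a \land d): α-rule — add a, d.
                \lnot (a \land a): β-rule — branch into \lnot a  //  \lnot a.
                  branch 1.2.2.1.1 (add \lnot a):
                    × closes — contains both a and \lnot a.
                  branch 1.2.2.1.2 (add \lnot a):
                    × closes — contains both a and \lnot a.
              branch 1.2.2.2 (add d):
                \lnot (a \land a): β-rule — branch into \lnot a  //  \lnot a.
                  branch 1.2.2.2.1 (add \lnot a):
                    \lnot \lnot (d \leftrightarrow c): β-rule — branch into d, c  //  \lnot d, \lnot c.
                      branch 1.2.2.2.1.1 (add d, c):
                        ○ open, literals {a=false, b=true, c=true, d=true}.
                      branch 1.2.2.2.1.2 (add \lnot d, \lnot c):
                        × closes — contains both d and \lnot d.
                  branch 1.2.2.2.2 (add \lnot a):
                    \lnot \lnot (d \leftrightarrow c): β-rule — branch into d, c  //  \lnot d, \lnot c.
                      branch 1.2.2.2.2.1 (add d, c):
                        ○ open, literals {a=false, b=true, c=true, d=true}.
                      branch 1.2.2.2.2.2 (add \lnot d, \lnot c):
                        × closes — contains both d and \lnot d.
  branch 2 (add \lnot b):
    × closes — contains both b and \lnot b.
17 branches closed, 4 open.
An open branch gives a countermodel: a=true, b=true, c=false, d=true (unmentioned atoms arbitrary); the premises hold there but the conclusion fails.

No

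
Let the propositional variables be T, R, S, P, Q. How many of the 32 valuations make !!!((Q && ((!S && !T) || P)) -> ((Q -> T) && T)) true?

6

Initial set: {!!!((Q && ((!S && !T) || P)) -> ((Q -> T) && T))}.
!!!((Q && ((!S && !T) || P)) -> ((Q -> T) && T)): drop double negation, giving !((Q && ((!S && !T) || P)) -> ((Q -> T) && T)).
!((Q && ((!S && !T) || P)) -> ((Q -> T) && T)): α-rule — add (Q && ((!S && !T) || P)), !((Q -> T) && T).
(Q && ((!S && !T) || P)): α-rule — add Q, ((!S && !T) || P).
!((Q -> T) && T): β-rule — branch into !(Q -> T)  //  !T.
  branch 1 (add !(Q -> T)):
    !(Q -> T): α-rule — add Q, !T.
    ((!S && !T) || P): β-rule — branch into (!S && !T)  //  P.
      branch 1.1 (add (!S && !T)):
        (!S && !T): α-rule — add !S, !T.
        ○ open, literals {Q=T, S=F, T=F}.
      branch 1.2 (add P):
        ○ open, literals {P=T, Q=T, T=F}.
  branch 2 (add !T):
    ((!S && !T) || P): β-rule — branch into (!S && !T)  //  P.
      branch 2.1 (add (!S && !T)):
        (!S && !T): α-rule — add !S, !T.
        ○ open, literals {Q=T, S=F, T=F}.
      branch 2.2 (add P):
        ○ open, literals {P=T, Q=T, T=F}.
0 branches closed, 4 open.
Each open branch fixes some atoms; the unmentioned ones are free. Counting distinct full assignments: branch {Q=T, S=F, T=F} (R, P) contributes 4 new; branch {P=T, Q=T, T=F} (R, S) contributes 2 new; branch {Q=T, S=F, T=F} (R, P) contributes 0 new; branch {P=T, Q=T, T=F} (R, S) contributes 0 new. Total: 6.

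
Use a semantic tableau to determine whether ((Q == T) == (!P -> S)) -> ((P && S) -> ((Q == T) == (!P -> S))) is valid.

Valid

Assume the negation and expand:
Initial set: {F (((Q == T) == (!P -> S)) -> ((P && S) -> ((Q == T) == (!P -> S))))}.
F (((Q == T) == (!P -> S)) -> ((P && S) -> ((Q == T) == (!P -> S)))): α-rule — add T ((Q == T) == (!P -> S)), F ((P && S) -> ((Q == T) == (!P -> S))).
F ((P && S) -> ((Q == T) == (!P -> S))): α-rule — add T (P && S), F ((Q == T) == (!P -> S)).
T (P && S): α-rule — add T P, T S.
T ((Q == T) == (!P -> S)): β-rule — branch into T (Q == T), T (!P -> S)  //  F (Q == T), F (!P -> S).
  branch 1 (add T (Q == T), T (!P -> S)):
    F ((Q == T) == (!P -> S)): β-rule — branch into T (Q == T), F (!P -> S)  //  F (Q == T), T (!P -> S).
      branch 1.1 (add T (Q == T), F (!P -> S)):
        F (!P -> S): α-rule — add T !P, F S.
        × closes — contains both P and !P.
      branch 1.2 (add F (Q == T), T (!P -> S)):
        T (Q == T): β-rule — branch into T Q, T T  //  F Q, F T.
          branch 1.2.1 (add T Q, T T):
            T (!P -> S): β-rule — branch into F !P  //  T S.
              branch 1.2.1.1 (add F !P):
                F (Q == T): β-rule — branch into T Q, F T  //  F Q, T T.
                  branch 1.2.1.1.1 (add T Q, F T):
                    × closes — contains both T and !T.
                  branch 1.2.1.1.2 (add F Q, T T):
                    × closes — contains both Q and !Q.
              branch 1.2.1.2 (add T S):
                F (Q == T): β-rule — branch into T Q, F T  //  F Q, T T.
                  branch 1.2.1.2.1 (add T Q, F T):
                    × closes — contains both T and !T.
                  branch 1.2.1.2.2 (add F Q, T T):
                    × closes — contains both Q and !Q.
          branch 1.2.2 (add F Q, F T):
            T (!P -> S): β-rule — branch into F !P  //  T S.
              branch 1.2.2.1 (add F !P):
                F (Q == T): β-rule — branch into T Q, F T  //  F Q, T T.
                  branch 1.2.2.1.1 (add T Q, F T):
                    × closes — contains both Q and !Q.
                  branch 1.2.2.1.2 (add F Q, T T):
                    × closes — contains both T and !T.
              branch 1.2.2.2 (add T S):
                F (Q == T): β-rule — branch into T Q, F T  //  F Q, T T.
                  branch 1.2.2.2.1 (add T Q, F T):
                    × closes — contains both Q and !Q.
                  branch 1.2.2.2.2 (add F Q, T T):
                    × closes — contains both T and !T.
  branch 2 (add F (Q == T), F (!P -> S)):
    F (!P -> S): α-rule — add T !P, F S.
    × closes — contains both P and !P.
All 10 branches close.
Every branch closed, so the negation is unsatisfiable and the formula is valid.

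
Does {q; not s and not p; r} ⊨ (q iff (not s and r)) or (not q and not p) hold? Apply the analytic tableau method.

Initial set: {q; (not s and not p); r; not ((q iff (not s and r)) or (not q and not p))}.
(not s and not p): α-rule — add not s, not p.
not ((q iff (not s and r)) or (not q and not p)): α-rule — add not (q iff (not s and r)), not (not q and not p).
not (q iff (not s and r)): β-rule — branch into q, not (not s and r)  //  not q, (not s and r).
  branch 1 (add q, not (not s and r)):
    not (not q and not p): β-rule — branch into not not q  //  not not p.
      branch 1.1 (add not not q):
        not (not s and r): β-rule — branch into not not s  //  not r.
          branch 1.1.1 (add not not s):
            × closes — contains both s and not s.
          branch 1.1.2 (add not r):
            × closes — contains both r and not r.
      branch 1.2 (add not not p):
        × closes — contains both p and not p.
  branch 2 (add not q, (not s and r)):
    × closes — contains both q and not q.
All 4 branches close.
Every branch closed, so the premises entail the conclusion.

Yes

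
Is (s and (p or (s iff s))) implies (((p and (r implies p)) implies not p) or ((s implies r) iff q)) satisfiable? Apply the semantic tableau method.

Initial set: {((s and (p or (s iff s))) implies (((p and (r implies p)) implies not p) or ((s implies r) iff q)))}.
((s and (p or (s iff s))) implies (((p and (r implies p)) implies not p) or ((s implies r) iff q))): β-rule — branch into not (s and (p or (s iff s)))  //  (((p and (r implies p)) implies not p) or ((s implies r) iff q)).
  branch 1 (add not (s and (p or (s iff s)))):
    not (s and (p or (s iff s))): β-rule — branch into not s  //  not (p or (s iff s)).
      branch 1.1 (add not s):
        ○ open, literals {s=false}.
      branch 1.2 (add not (p or (s iff s))):
        not (p or (s iff s)): α-rule — add not p, not (s iff s).
        not (s iff s): β-rule — branch into s, not s  //  not s, s.
          branch 1.2.1 (add s, not s):
            × closes — contains both s and not s.
          branch 1.2.2 (add not s, s):
            × closes — contains both s and not s.
  branch 2 (add (((p and (r implies p)) implies not p) or ((s implies r) iff q))):
    (((p and (r implies p)) implies not p) or ((s implies r) iff q)): β-rule — branch into ((p and (r implies p)) implies not p)  //  ((s implies r) iff q).
      branch 2.1 (add ((p and (r implies p)) implies not p)):
        ((p and (r implies p)) implies not p): β-rule — branch into not (p and (r implies p))  //  not p.
          branch 2.1.1 (add not (p and (r implies p))):
            not (p and (r implies p)): β-rule — branch into not p  //  not (r implies p).
              branch 2.1.1.1 (add not p):
                ○ open, literals {p=false}.
              branch 2.1.1.2 (add not (r implies p)):
                not (r implies p): α-rule — add r, not p.
                ○ open, literals {p=false, r=true}.
          branch 2.1.2 (add not p):
            ○ open, literals {p=false}.
      branch 2.2 (add ((s implies r) iff q)):
        ((s implies r) iff q): β-rule — branch into (s implies r), q  //  not (s implies r), not q.
          branch 2.2.1 (add (s implies r), q):
            (s implies r): β-rule — branch into not s  //  r.
              branch 2.2.1.1 (add not s):
                ○ open, literals {q=true, s=false}.
              branch 2.2.1.2 (add r):
                ○ open, literals {q=true, r=true}.
          branch 2.2.2 (add not (s implies r), not q):
            not (s implies r): α-rule — add s, not r.
            ○ open, literals {q=false, r=false, s=true}.
2 branches closed, 7 open.
An open branch gives a satisfying assignment: s=false.

Satisfiable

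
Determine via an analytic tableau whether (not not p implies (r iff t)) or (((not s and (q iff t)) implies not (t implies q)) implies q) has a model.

Initial set: {T ((not not p implies (r iff t)) or (((not s and (q iff t)) implies not (t implies q)) implies q))}.
T ((not not p implies (r iff t)) or (((not s and (q iff t)) implies not (t implies q)) implies q)): β-rule — branch into T (not not p implies (r iff t))  //  T (((not s and (q iff t)) implies not (t implies q)) implies q).
  branch 1 (add T (not not p implies (r iff t))):
    T (not not p implies (r iff t)): β-rule — branch into F not not p  //  T (r iff t).
      branch 1.1 (add F not not p):
        F not not p: drop double negation, giving F p.
        ○ open, literals {p=false}.
      branch 1.2 (add T (r iff t)):
        T (r iff t): β-rule — branch into T r, T t  //  F r, F t.
          branch 1.2.1 (add T r, T t):
            ○ open, literals {r=true, t=true}.
          branch 1.2.2 (add F r, F t):
            ○ open, literals {r=false, t=false}.
  branch 2 (add T (((not s and (q iff t)) implies not (t implies q)) implies q)):
    T (((not s and (q iff t)) implies not (t implies q)) implies q): β-rule — branch into F ((not s and (q iff t)) implies not (t implies q))  //  T q.
      branch 2.1 (add F ((not s and (q iff t)) implies not (t implies q))):
        F ((not s and (q iff t)) implies not (t implies q)): α-rule — add T (not s and (q iff t)), F not (t implies q).
        T (not s and (q iff t)): α-rule — add T not s, T (q iff t).
        F not (t implies q): β-rule — branch into F t  //  T q.
          branch 2.1.1 (add F t):
            T (q iff t): β-rule — branch into T q, T t  //  F q, F t.
              branch 2.1.1.1 (add T q, T t):
                × closes — contains both t and not t.
              branch 2.1.1.2 (add F q, F t):
                ○ open, literals {q=false, s=false, t=false}.
          branch 2.1.2 (add T q):
            T (q iff t): β-rule — branch into T q, T t  //  F q, F t.
              branch 2.1.2.1 (add T q, T t):
                ○ open, literals {q=true, s=false, t=true}.
              branch 2.1.2.2 (add F q, F t):
                × closes — contains both q and not q.
      branch 2.2 (add T q):
        ○ open, literals {q=true}.
2 branches closed, 6 open.
An open branch gives a satisfying assignment: p=false.

Satisfiable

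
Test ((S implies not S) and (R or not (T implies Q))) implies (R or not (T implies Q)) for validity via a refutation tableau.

Assume the negation and expand:
Initial set: {F (((S implies not S) and (R or not (T implies Q))) implies (R or not (T implies Q)))}.
F (((S implies not S) and (R or not (T implies Q))) implies (R or not (T implies Q))): α-rule — add T ((S implies not S) and (R or not (T implies Q))), F (R or not (T implies Q)).
T ((S implies not S) and (R or not (T implies Q))): α-rule — add T (S implies not S), T (R or not (T implies Q)).
F (R or not (T implies Q)): α-rule — add F R, F not (T implies Q).
T (S implies not S): β-rule — branch into F S  //  T not S.
  branch 1 (add F S):
    T (R or not (T implies Q)): β-rule — branch into T R  //  T not (T implies Q).
      branch 1.1 (add T R):
        × closes — contains both R and not R.
      branch 1.2 (add T not (T implies Q)):
        T not (T implies Q): α-rule — add T T, F Q.
        F not (T implies Q): β-rule — branch into F T  //  T Q.
          branch 1.2.1 (add F T):
            × closes — contains both T and not T.
          branch 1.2.2 (add T Q):
            × closes — contains both Q and not Q.
  branch 2 (add T not S):
    T (R or not (T implies Q)): β-rule — branch into T R  //  T not (T implies Q).
      branch 2.1 (add T R):
        × closes — contains both R and not R.
      branch 2.2 (add T not (T implies Q)):
        T not (T implies Q): α-rule — add T T, F Q.
        F not (T implies Q): β-rule — branch into F T  //  T Q.
          branch 2.2.1 (add F T):
            × closes — contains both T and not T.
          branch 2.2.2 (add T Q):
            × closes — contains both Q and not Q.
All 6 branches close.
Every branch closed, so the negation is unsatisfiable and the formula is valid.

Valid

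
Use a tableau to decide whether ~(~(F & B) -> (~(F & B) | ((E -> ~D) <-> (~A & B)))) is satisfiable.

Unsatisfiable

Initial set: {~(~(F & B) -> (~(F & B) | ((E -> ~D) <-> (~A & B))))}.
~(~(F & B) -> (~(F & B) | ((E -> ~D) <-> (~A & B)))): α-rule — add ~(F & B), ~(~(F & B) | ((E -> ~D) <-> (~A & B))).
~(~(F & B) | ((E -> ~D) <-> (~A & B))): α-rule — add ~~(F & B), ~((E -> ~D) <-> (~A & B)).
~~(F & B): α-rule — add F, B.
~(F & B): β-rule — branch into ~F  //  ~B.
  branch 1 (add ~F):
    × closes — contains both F and ~F.
  branch 2 (add ~B):
    × closes — contains both B and ~B.
All 2 branches close.
Every branch closed; the formula is unsatisfiable.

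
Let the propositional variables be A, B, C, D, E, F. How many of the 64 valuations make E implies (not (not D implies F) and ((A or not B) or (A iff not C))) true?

Initial set: {(E implies (not (not D implies F) and ((A or not B) or (A iff not C))))}.
(E implies (not (not D implies F) and ((A or not B) or (A iff not C)))): β-rule — branch into not E  //  (not (not D implies F) and ((A or not B) or (A iff not C))).
  branch 1 (add not E):
    ○ open, literals {E=0}.
  branch 2 (add (not (not D implies F) and ((A or not B) or (A iff not C)))):
    (not (not D implies F) and ((A or not B) or (A iff not C))): α-rule — add not (not D implies F), ((A or not B) or (A iff not C)).
    not (not D implies F): α-rule — add not D, not F.
    ((A or not B) or (A iff not C)): β-rule — branch into (A or not B)  //  (A iff not C).
      branch 2.1 (add (A or not B)):
        (A or not B): β-rule — branch into A  //  not B.
          branch 2.1.1 (add A):
            ○ open, literals {A=1, D=0, F=0}.
          branch 2.1.2 (add not B):
            ○ open, literals {B=0, D=0, F=0}.
      branch 2.2 (add (A iff not C)):
        (A iff not C): β-rule — branch into A, not C  //  not A, not not C.
          branch 2.2.1 (add A, not C):
            ○ open, literals {A=1, C=0, D=0, F=0}.
          branch 2.2.2 (add not A, not not C):
            ○ open, literals {A=0, C=1, D=0, F=0}.
0 branches closed, 5 open.
Each open branch fixes some atoms; the unmentioned ones are free. Counting distinct full assignments: branch {E=0} (A, B, C, D, F) contributes 32 new; branch {A=1, D=0, F=0} (B, C, E) contributes 4 new; branch {B=0, D=0, F=0} (A, C, E) contributes 2 new; branch {A=1, C=0, D=0, F=0} (B, E) contributes 0 new; branch {A=0, C=1, D=0, F=0} (B, E) contributes 1 new. Total: 39.

39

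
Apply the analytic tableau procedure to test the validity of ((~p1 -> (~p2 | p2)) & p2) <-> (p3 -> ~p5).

Assume the negation and expand:
Initial set: {~(((~p1 -> (~p2 | p2)) & p2) <-> (p3 -> ~p5))}.
~(((~p1 -> (~p2 | p2)) & p2) <-> (p3 -> ~p5)): β-rule — branch into ((~p1 -> (~p2 | p2)) & p2), ~(p3 -> ~p5)  //  ~((~p1 -> (~p2 | p2)) & p2), (p3 -> ~p5).
  branch 1 (add ((~p1 -> (~p2 | p2)) & p2), ~(p3 -> ~p5)):
    ((~p1 -> (~p2 | p2)) & p2): α-rule — add (~p1 -> (~p2 | p2)), p2.
    ~(p3 -> ~p5): α-rule — add p3, ~~p5.
    (~p1 -> (~p2 | p2)): β-rule — branch into ~~p1  //  (~p2 | p2).
      branch 1.1 (add ~~p1):
        ○ open, literals {p1=true, p2=true, p3=true, p5=true}.
      branch 1.2 (add (~p2 | p2)):
        (~p2 | p2): β-rule — branch into ~p2  //  p2.
          branch 1.2.1 (add ~p2):
            × closes — contains both p2 and ~p2.
          branch 1.2.2 (add p2):
            ○ open, literals {p2=true, p3=true, p5=true}.
  branch 2 (add ~((~p1 -> (~p2 | p2)) & p2), (p3 -> ~p5)):
    ~((~p1 -> (~p2 | p2)) & p2): β-rule — branch into ~(~p1 -> (~p2 | p2))  //  ~p2.
      branch 2.1 (add ~(~p1 -> (~p2 | p2))):
        ~(~p1 -> (~p2 | p2)): α-rule — add ~p1, ~(~p2 | p2).
        ~(~p2 | p2): α-rule — add ~~p2, ~p2.
        × closes — contains both p2 and ~p2.
      branch 2.2 (add ~p2):
        (p3 -> ~p5): β-rule — branch into ~p3  //  ~p5.
          branch 2.2.1 (add ~p3):
            ○ open, literals {p2=false, p3=false}.
          branch 2.2.2 (add ~p5):
            ○ open, literals {p2=false, p5=false}.
2 branches closed, 4 open.
An open branch gives a countermodel: p1=true, p2=true, p3=true, p5=true (unmentioned atoms arbitrary); under it the original formula is false.

Not valid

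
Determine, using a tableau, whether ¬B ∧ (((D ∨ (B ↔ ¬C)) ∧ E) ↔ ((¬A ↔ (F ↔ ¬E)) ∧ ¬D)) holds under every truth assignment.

Not valid

Assume the negation and expand:
Initial set: {¬(¬B ∧ (((D ∨ (B ↔ ¬C)) ∧ E) ↔ ((¬A ↔ (F ↔ ¬E)) ∧ ¬D)))}.
¬(¬B ∧ (((D ∨ (B ↔ ¬C)) ∧ E) ↔ ((¬A ↔ (F ↔ ¬E)) ∧ ¬D))): β-rule — branch into ¬¬B  //  ¬(((D ∨ (B ↔ ¬C)) ∧ E) ↔ ((¬A ↔ (F ↔ ¬E)) ∧ ¬D)).
  branch 1 (add ¬¬B):
    ○ open, literals {B=T}.
  branch 2 (add ¬(((D ∨ (B ↔ ¬C)) ∧ E) ↔ ((¬A ↔ (F ↔ ¬E)) ∧ ¬D))):
    ¬(((D ∨ (B ↔ ¬C)) ∧ E) ↔ ((¬A ↔ (F ↔ ¬E)) ∧ ¬D)): β-rule — branch into ((D ∨ (B ↔ ¬C)) ∧ E), ¬((¬A ↔ (F ↔ ¬E)) ∧ ¬D)  //  ¬((D ∨ (B ↔ ¬C)) ∧ E), ((¬A ↔ (F ↔ ¬E)) ∧ ¬D).
      branch 2.1 (add ((D ∨ (B ↔ ¬C)) ∧ E), ¬((¬A ↔ (F ↔ ¬E)) ∧ ¬D)):
        ((D ∨ (B ↔ ¬C)) ∧ E): α-rule — add (D ∨ (B ↔ ¬C)), E.
        ¬((¬A ↔ (F ↔ ¬E)) ∧ ¬D): β-rule — branch into ¬(¬A ↔ (F ↔ ¬E))  //  ¬¬D.
          branch 2.1.1 (add ¬(¬A ↔ (F ↔ ¬E))):
            (D ∨ (B ↔ ¬C)): β-rule — branch into D  //  (B ↔ ¬C).
              branch 2.1.1.1 (add D):
                ¬(¬A ↔ (F ↔ ¬E)): β-rule — branch into ¬A, ¬(F ↔ ¬E)  //  ¬¬A, (F ↔ ¬E).
                  branch 2.1.1.1.1 (add ¬A, ¬(F ↔ ¬E)):
                    ¬(F ↔ ¬E): β-rule — branch into F, ¬¬E  //  ¬F, ¬E.
                      branch 2.1.1.1.1.1 (add F, ¬¬E):
                        ○ open, literals {A=F, D=T, E=T, F=T}.
                      branch 2.1.1.1.1.2 (add ¬F, ¬E):
                        × closes — contains both E and ¬E.
                  branch 2.1.1.1.2 (add ¬¬A, (F ↔ ¬E)):
                    (F ↔ ¬E): β-rule — branch into F, ¬E  //  ¬F, ¬¬E.
                      branch 2.1.1.1.2.1 (add F, ¬E):
                        × closes — contains both E and ¬E.
                      branch 2.1.1.1.2.2 (add ¬F, ¬¬E):
                        ○ open, literals {A=T, D=T, E=T, F=F}.
              branch 2.1.1.2 (add (B ↔ ¬C)):
                ¬(¬A ↔ (F ↔ ¬E)): β-rule — branch into ¬A, ¬(F ↔ ¬E)  //  ¬¬A, (F ↔ ¬E).
                  branch 2.1.1.2.1 (add ¬A, ¬(F ↔ ¬E)):
                    (B ↔ ¬C): β-rule — branch into B, ¬C  //  ¬B, ¬¬C.
                      branch 2.1.1.2.1.1 (add B, ¬C):
                        ¬(F ↔ ¬E): β-rule — branch into F, ¬¬E  //  ¬F, ¬E.
                          branch 2.1.1.2.1.1.1 (add F, ¬¬E):
                            ○ open, literals {A=F, B=T, C=F, E=T, F=T}.
                          branch 2.1.1.2.1.1.2 (add ¬F, ¬E):
                            × closes — contains both E and ¬E.
                      branch 2.1.1.2.1.2 (add ¬B, ¬¬C):
                        ¬(F ↔ ¬E): β-rule — branch into F, ¬¬E  //  ¬F, ¬E.
                          branch 2.1.1.2.1.2.1 (add F, ¬¬E):
                            ○ open, literals {A=F, B=F, C=T, E=T, F=T}.
                          branch 2.1.1.2.1.2.2 (add ¬F, ¬E):
                            × closes — contains both E and ¬E.
                  branch 2.1.1.2.2 (add ¬¬A, (F ↔ ¬E)):
                    (B ↔ ¬C): β-rule — branch into B, ¬C  //  ¬B, ¬¬C.
                      branch 2.1.1.2.2.1 (add B, ¬C):
                        (F ↔ ¬E): β-rule — branch into F, ¬E  //  ¬F, ¬¬E.
                          branch 2.1.1.2.2.1.1 (add F, ¬E):
                            × closes — contains both E and ¬E.
                          branch 2.1.1.2.2.1.2 (add ¬F, ¬¬E):
                            ○ open, literals {A=T, B=T, C=F, E=T, F=F}.
                      branch 2.1.1.2.2.2 (add ¬B, ¬¬C):
                        (F ↔ ¬E): β-rule — branch into F, ¬E  //  ¬F, ¬¬E.
                          branch 2.1.1.2.2.2.1 (add F, ¬E):
                            × closes — contains both E and ¬E.
                          branch 2.1.1.2.2.2.2 (add ¬F, ¬¬E):
                            ○ open, literals {A=T, B=F, C=T, E=T, F=F}.
          branch 2.1.2 (add ¬¬D):
            (D ∨ (B ↔ ¬C)): β-rule — branch into D  //  (B ↔ ¬C).
              branch 2.1.2.1 (add D):
                ○ open, literals {D=T, E=T}.
              branch 2.1.2.2 (add (B ↔ ¬C)):
                (B ↔ ¬C): β-rule — branch into B, ¬C  //  ¬B, ¬¬C.
                  branch 2.1.2.2.1 (add B, ¬C):
                    ○ open, literals {B=T, C=F, D=T, E=T}.
                  branch 2.1.2.2.2 (add ¬B, ¬¬C):
                    ○ open, literals {B=F, C=T, D=T, E=T}.
      branch 2.2 (add ¬((D ∨ (B ↔ ¬C)) ∧ E), ((¬A ↔ (F ↔ ¬E)) ∧ ¬D)):
        ((¬A ↔ (F ↔ ¬E)) ∧ ¬D): α-rule — add (¬A ↔ (F ↔ ¬E)), ¬D.
        ¬((D ∨ (B ↔ ¬C)) ∧ E): β-rule — branch into ¬(D ∨ (B ↔ ¬C))  //  ¬E.
          branch 2.2.1 (add ¬(D ∨ (B ↔ ¬C))):
            ¬(D ∨ (B ↔ ¬C)): α-rule — add ¬D, ¬(B ↔ ¬C).
            (¬A ↔ (F ↔ ¬E)): β-rule — branch into ¬A, (F ↔ ¬E)  //  ¬¬A, ¬(F ↔ ¬E).
              branch 2.2.1.1 (add ¬A, (F ↔ ¬E)):
                ¬(B ↔ ¬C): β-rule — branch into B, ¬¬C  //  ¬B, ¬C.
                  branch 2.2.1.1.1 (add B, ¬¬C):
                    (F ↔ ¬E): β-rule — branch into F, ¬E  //  ¬F, ¬¬E.
                      branch 2.2.1.1.1.1 (add F, ¬E):
                        ○ open, literals {A=F, B=T, C=T, D=F, E=F, F=T}.
                      branch 2.2.1.1.1.2 (add ¬F, ¬¬E):
                        ○ open, literals {A=F, B=T, C=T, D=F, E=T, F=F}.
                  branch 2.2.1.1.2 (add ¬B, ¬C):
                    (F ↔ ¬E): β-rule — branch into F, ¬E  //  ¬F, ¬¬E.
                      branch 2.2.1.1.2.1 (add F, ¬E):
                        ○ open, literals {A=F, B=F, C=F, D=F, E=F, F=T}.
                      branch 2.2.1.1.2.2 (add ¬F, ¬¬E):
                        ○ open, literals {A=F, B=F, C=F, D=F, E=T, F=F}.
              branch 2.2.1.2 (add ¬¬A, ¬(F ↔ ¬E)):
                ¬(B ↔ ¬C): β-rule — branch into B, ¬¬C  //  ¬B, ¬C.
                  branch 2.2.1.2.1 (add B, ¬¬C):
                    ¬(F ↔ ¬E): β-rule — branch into F, ¬¬E  //  ¬F, ¬E.
                      branch 2.2.1.2.1.1 (add F, ¬¬E):
                        ○ open, literals {A=T, B=T, C=T, D=F, E=T, F=T}.
                      branch 2.2.1.2.1.2 (add ¬F, ¬E):
                        ○ open, literals {A=T, B=T, C=T, D=F, E=F, F=F}.
                  branch 2.2.1.2.2 (add ¬B, ¬C):
                    ¬(F ↔ ¬E): β-rule — branch into F, ¬¬E  //  ¬F, ¬E.
                      branch 2.2.1.2.2.1 (add F, ¬¬E):
                        ○ open, literals {A=T, B=F, C=F, D=F, E=T, F=T}.
                      branch 2.2.1.2.2.2 (add ¬F, ¬E):
                        ○ open, literals {A=T, B=F, C=F, D=F, E=F, F=F}.
          branch 2.2.2 (add ¬E):
            (¬A ↔ (F ↔ ¬E)): β-rule — branch into ¬A, (F ↔ ¬E)  //  ¬¬A, ¬(F ↔ ¬E).
              branch 2.2.2.1 (add ¬A, (F ↔ ¬E)):
                (F ↔ ¬E): β-rule — branch into F, ¬E  //  ¬F, ¬¬E.
                  branch 2.2.2.1.1 (add F, ¬E):
                    ○ open, literals {A=F, D=F, E=F, F=T}.
                  branch 2.2.2.1.2 (add ¬F, ¬¬E):
                    × closes — contains both E and ¬E.
              branch 2.2.2.2 (add ¬¬A, ¬(F ↔ ¬E)):
                ¬(F ↔ ¬E): β-rule — branch into F, ¬¬E  //  ¬F, ¬E.
                  branch 2.2.2.2.1 (add F, ¬¬E):
                    × closes — contains both E and ¬E.
                  branch 2.2.2.2.2 (add ¬F, ¬E):
                    ○ open, literals {A=T, D=F, E=F, F=F}.
8 branches closed, 20 open.
An open branch gives a countermodel: B=T (unmentioned atoms arbitrary); under it the original formula is false.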